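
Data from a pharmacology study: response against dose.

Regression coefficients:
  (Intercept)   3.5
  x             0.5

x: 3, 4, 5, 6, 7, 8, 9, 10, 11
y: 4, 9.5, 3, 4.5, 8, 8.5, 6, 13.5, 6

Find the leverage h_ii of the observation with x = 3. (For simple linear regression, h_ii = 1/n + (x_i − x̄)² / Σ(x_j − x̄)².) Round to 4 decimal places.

x̄ = (3 + 4 + 5 + 6 + 7 + 8 + 9 + 10 + 11)/9 = 7
Σ(x − x̄)² = 16 + 9 + 4 + 1 + 0 + 1 + 4 + 9 + 16 = 60
h = 1/9 + (-4)²/60 = 0.111111 + 0.266667 = 0.3778

h = 0.3778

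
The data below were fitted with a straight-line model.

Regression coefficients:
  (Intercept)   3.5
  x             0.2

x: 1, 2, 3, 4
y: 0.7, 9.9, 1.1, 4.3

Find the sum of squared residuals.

SSE = 54

x=1: ŷ = 3.5 + 0.2·1 = 3.7; r = 0.7 − 3.7 = -3
x=2: ŷ = 3.5 + 0.2·2 = 3.9; r = 9.9 − 3.9 = 6
x=3: ŷ = 3.5 + 0.2·3 = 4.1; r = 1.1 − 4.1 = -3
x=4: ŷ = 3.5 + 0.2·4 = 4.3; r = 4.3 − 4.3 = 0
SSE = 9 + 36 + 9 + 0 = 54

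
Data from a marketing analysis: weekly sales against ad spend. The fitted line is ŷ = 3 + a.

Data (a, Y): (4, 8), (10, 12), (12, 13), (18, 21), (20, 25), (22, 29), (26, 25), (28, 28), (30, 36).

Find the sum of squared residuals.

SSE = 60

a=4: ŷ = 3 + 4 = 7; e = 8 − 7 = 1
a=10: ŷ = 3 + 10 = 13; e = 12 − 13 = -1
a=12: ŷ = 3 + 12 = 15; e = 13 − 15 = -2
a=18: ŷ = 3 + 18 = 21; e = 21 − 21 = 0
a=20: ŷ = 3 + 20 = 23; e = 25 − 23 = 2
a=22: ŷ = 3 + 22 = 25; e = 29 − 25 = 4
a=26: ŷ = 3 + 26 = 29; e = 25 − 29 = -4
a=28: ŷ = 3 + 28 = 31; e = 28 − 31 = -3
a=30: ŷ = 3 + 30 = 33; e = 36 − 33 = 3
SSE = 1 + 1 + 4 + 0 + 4 + 16 + 16 + 9 + 9 = 60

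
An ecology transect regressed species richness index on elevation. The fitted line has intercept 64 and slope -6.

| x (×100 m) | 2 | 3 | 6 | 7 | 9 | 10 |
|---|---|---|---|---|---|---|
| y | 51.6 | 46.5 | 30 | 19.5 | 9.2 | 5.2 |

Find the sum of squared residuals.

x=2: ŷ = 64 − 6·2 = 52; e = 51.6 − 52 = -0.4
x=3: ŷ = 64 − 6·3 = 46; e = 46.5 − 46 = 0.5
x=6: ŷ = 64 − 6·6 = 28; e = 30 − 28 = 2
x=7: ŷ = 64 − 6·7 = 22; e = 19.5 − 22 = -2.5
x=9: ŷ = 64 − 6·9 = 10; e = 9.2 − 10 = -0.8
x=10: ŷ = 64 − 6·10 = 4; e = 5.2 − 4 = 1.2
SSE = 0.16 + 0.25 + 4 + 6.25 + 0.64 + 1.44 = 12.74

SSE = 12.74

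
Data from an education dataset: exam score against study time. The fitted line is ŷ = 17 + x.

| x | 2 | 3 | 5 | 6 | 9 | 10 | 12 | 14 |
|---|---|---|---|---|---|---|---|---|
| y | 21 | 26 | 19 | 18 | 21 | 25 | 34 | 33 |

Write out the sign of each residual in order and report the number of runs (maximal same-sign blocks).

3 runs

x=2: ŷ = 17 + 2 = 19; e = 21 − 19 = 2
x=3: ŷ = 17 + 3 = 20; e = 26 − 20 = 6
x=5: ŷ = 17 + 5 = 22; e = 19 − 22 = -3
x=6: ŷ = 17 + 6 = 23; e = 18 − 23 = -5
x=9: ŷ = 17 + 9 = 26; e = 21 − 26 = -5
x=10: ŷ = 17 + 10 = 27; e = 25 − 27 = -2
x=12: ŷ = 17 + 12 = 29; e = 34 − 29 = 5
x=14: ŷ = 17 + 14 = 31; e = 33 − 31 = 2
Signs: + + − − − − + +
Runs: +×2, −×4, +×2 → 3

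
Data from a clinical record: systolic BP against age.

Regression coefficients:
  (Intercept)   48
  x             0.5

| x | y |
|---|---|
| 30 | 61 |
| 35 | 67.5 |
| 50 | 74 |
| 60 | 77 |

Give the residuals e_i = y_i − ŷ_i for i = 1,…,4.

-2, 2, 1, -1

x=30: ŷ = 48 + 0.5·30 = 63; e = 61 − 63 = -2
x=35: ŷ = 48 + 0.5·35 = 65.5; e = 67.5 − 65.5 = 2
x=50: ŷ = 48 + 0.5·50 = 73; e = 74 − 73 = 1
x=60: ŷ = 48 + 0.5·60 = 78; e = 77 − 78 = -1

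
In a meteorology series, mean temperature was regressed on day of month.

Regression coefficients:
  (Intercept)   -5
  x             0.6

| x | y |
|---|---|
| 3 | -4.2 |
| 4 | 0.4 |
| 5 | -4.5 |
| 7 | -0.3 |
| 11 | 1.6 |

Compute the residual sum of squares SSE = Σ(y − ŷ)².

x=3: ŷ = -5 + 0.6·3 = -3.2; r = -4.2 − (-3.2) = -1
x=4: ŷ = -5 + 0.6·4 = -2.6; r = 0.4 − (-2.6) = 3
x=5: ŷ = -5 + 0.6·5 = -2; r = -4.5 − (-2) = -2.5
x=7: ŷ = -5 + 0.6·7 = -0.8; r = -0.3 − (-0.8) = 0.5
x=11: ŷ = -5 + 0.6·11 = 1.6; r = 1.6 − 1.6 = 0
SSE = 1 + 9 + 6.25 + 0.25 + 0 = 16.5

SSE = 16.5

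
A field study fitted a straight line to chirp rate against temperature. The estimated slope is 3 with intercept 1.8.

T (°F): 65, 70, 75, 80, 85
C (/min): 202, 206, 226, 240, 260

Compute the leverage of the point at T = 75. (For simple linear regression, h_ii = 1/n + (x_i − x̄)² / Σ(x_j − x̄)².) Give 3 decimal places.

h = 0.200

T̄ = (65 + 70 + 75 + 80 + 85)/5 = 75
Σ(T − T̄)² = 100 + 25 + 0 + 25 + 100 = 250
h = 1/5 + (0)²/250 = 0.2 + 0 = 0.200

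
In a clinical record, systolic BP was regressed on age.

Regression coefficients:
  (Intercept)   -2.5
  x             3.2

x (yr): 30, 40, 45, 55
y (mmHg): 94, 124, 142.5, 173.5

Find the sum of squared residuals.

x=30: ŷ = -2.5 + 3.2·30 = 93.5; e = 94 − 93.5 = 0.5
x=40: ŷ = -2.5 + 3.2·40 = 125.5; e = 124 − 125.5 = -1.5
x=45: ŷ = -2.5 + 3.2·45 = 141.5; e = 142.5 − 141.5 = 1
x=55: ŷ = -2.5 + 3.2·55 = 173.5; e = 173.5 − 173.5 = 0
SSE = 0.25 + 2.25 + 1 + 0 = 3.5

SSE = 3.5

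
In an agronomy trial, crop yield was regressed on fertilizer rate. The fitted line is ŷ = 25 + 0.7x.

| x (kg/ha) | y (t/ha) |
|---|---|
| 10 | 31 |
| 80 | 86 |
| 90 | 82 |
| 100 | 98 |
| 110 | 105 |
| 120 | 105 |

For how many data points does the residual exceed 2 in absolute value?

5

x=10: ŷ = 25 + 0.7·10 = 32; r = 31 − 32 = -1
x=80: ŷ = 25 + 0.7·80 = 81; r = 86 − 81 = 5
x=90: ŷ = 25 + 0.7·90 = 88; r = 82 − 88 = -6
x=100: ŷ = 25 + 0.7·100 = 95; r = 98 − 95 = 3
x=110: ŷ = 25 + 0.7·110 = 102; r = 105 − 102 = 3
x=120: ŷ = 25 + 0.7·120 = 109; r = 105 − 109 = -4
|r| > 2: x=80 (|r|=5), x=90 (|r|=6), x=100 (|r|=3), x=110 (|r|=3), x=120 (|r|=4) → 5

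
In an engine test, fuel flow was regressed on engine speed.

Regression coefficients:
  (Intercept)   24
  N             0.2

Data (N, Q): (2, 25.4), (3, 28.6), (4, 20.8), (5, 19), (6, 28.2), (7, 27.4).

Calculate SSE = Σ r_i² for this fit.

N=2: ŷ = 24 + 0.2·2 = 24.4; r = 25.4 − 24.4 = 1
N=3: ŷ = 24 + 0.2·3 = 24.6; r = 28.6 − 24.6 = 4
N=4: ŷ = 24 + 0.2·4 = 24.8; r = 20.8 − 24.8 = -4
N=5: ŷ = 24 + 0.2·5 = 25; r = 19 − 25 = -6
N=6: ŷ = 24 + 0.2·6 = 25.2; r = 28.2 − 25.2 = 3
N=7: ŷ = 24 + 0.2·7 = 25.4; r = 27.4 − 25.4 = 2
SSE = 1 + 16 + 16 + 36 + 9 + 4 = 82

SSE = 82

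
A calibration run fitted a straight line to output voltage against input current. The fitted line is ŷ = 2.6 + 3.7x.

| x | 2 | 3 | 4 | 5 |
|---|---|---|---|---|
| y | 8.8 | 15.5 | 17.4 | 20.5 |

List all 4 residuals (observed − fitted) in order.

-1.2, 1.8, 0, -0.6

x=2: ŷ = 2.6 + 3.7·2 = 10; r = 8.8 − 10 = -1.2
x=3: ŷ = 2.6 + 3.7·3 = 13.7; r = 15.5 − 13.7 = 1.8
x=4: ŷ = 2.6 + 3.7·4 = 17.4; r = 17.4 − 17.4 = 0
x=5: ŷ = 2.6 + 3.7·5 = 21.1; r = 20.5 − 21.1 = -0.6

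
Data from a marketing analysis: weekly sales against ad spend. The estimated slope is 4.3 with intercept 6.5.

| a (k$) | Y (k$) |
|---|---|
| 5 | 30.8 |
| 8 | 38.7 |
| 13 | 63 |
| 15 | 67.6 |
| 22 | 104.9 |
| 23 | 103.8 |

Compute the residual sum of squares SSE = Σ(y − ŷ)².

a=5: ŷ = 6.5 + 4.3·5 = 28; r = 30.8 − 28 = 2.8
a=8: ŷ = 6.5 + 4.3·8 = 40.9; r = 38.7 − 40.9 = -2.2
a=13: ŷ = 6.5 + 4.3·13 = 62.4; r = 63 − 62.4 = 0.6
a=15: ŷ = 6.5 + 4.3·15 = 71; r = 67.6 − 71 = -3.4
a=22: ŷ = 6.5 + 4.3·22 = 101.1; r = 104.9 − 101.1 = 3.8
a=23: ŷ = 6.5 + 4.3·23 = 105.4; r = 103.8 − 105.4 = -1.6
SSE = 7.84 + 4.84 + 0.36 + 11.56 + 14.44 + 2.56 = 41.6

SSE = 41.6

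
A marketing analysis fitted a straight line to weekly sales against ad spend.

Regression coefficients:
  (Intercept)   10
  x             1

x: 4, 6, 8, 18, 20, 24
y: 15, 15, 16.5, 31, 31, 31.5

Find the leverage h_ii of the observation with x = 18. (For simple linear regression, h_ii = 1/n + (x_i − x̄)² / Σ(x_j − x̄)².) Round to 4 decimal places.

x̄ = (4 + 6 + 8 + 18 + 20 + 24)/6 = 13.3333
Σ(x − x̄)² = 87.1111 + 53.7778 + 28.4444 + 21.7778 + 44.4444 + 113.778 = 349.333
h = 1/6 + (4.66667)²/349.333 = 0.166667 + 0.062341 = 0.2290

h = 0.2290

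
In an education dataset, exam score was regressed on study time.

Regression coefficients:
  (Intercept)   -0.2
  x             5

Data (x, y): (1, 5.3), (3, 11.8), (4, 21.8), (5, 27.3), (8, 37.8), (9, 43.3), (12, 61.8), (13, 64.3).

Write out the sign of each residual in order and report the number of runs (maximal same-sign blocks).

x=1: ŷ = -0.2 + 5·1 = 4.8; r = 5.3 − 4.8 = 0.5
x=3: ŷ = -0.2 + 5·3 = 14.8; r = 11.8 − 14.8 = -3
x=4: ŷ = -0.2 + 5·4 = 19.8; r = 21.8 − 19.8 = 2
x=5: ŷ = -0.2 + 5·5 = 24.8; r = 27.3 − 24.8 = 2.5
x=8: ŷ = -0.2 + 5·8 = 39.8; r = 37.8 − 39.8 = -2
x=9: ŷ = -0.2 + 5·9 = 44.8; r = 43.3 − 44.8 = -1.5
x=12: ŷ = -0.2 + 5·12 = 59.8; r = 61.8 − 59.8 = 2
x=13: ŷ = -0.2 + 5·13 = 64.8; r = 64.3 − 64.8 = -0.5
Signs: + − + + − − + −
Runs: +×1, −×1, +×2, −×2, +×1, −×1 → 6

6 runs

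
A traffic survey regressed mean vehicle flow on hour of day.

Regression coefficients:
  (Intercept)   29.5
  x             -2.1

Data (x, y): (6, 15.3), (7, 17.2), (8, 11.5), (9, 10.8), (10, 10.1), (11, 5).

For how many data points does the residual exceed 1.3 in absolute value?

x=6: ŷ = 29.5 − 2.1·6 = 16.9; r = 15.3 − 16.9 = -1.6
x=7: ŷ = 29.5 − 2.1·7 = 14.8; r = 17.2 − 14.8 = 2.4
x=8: ŷ = 29.5 − 2.1·8 = 12.7; r = 11.5 − 12.7 = -1.2
x=9: ŷ = 29.5 − 2.1·9 = 10.6; r = 10.8 − 10.6 = 0.2
x=10: ŷ = 29.5 − 2.1·10 = 8.5; r = 10.1 − 8.5 = 1.6
x=11: ŷ = 29.5 − 2.1·11 = 6.4; r = 5 − 6.4 = -1.4
|r| > 1.3: x=6 (|r|=1.6), x=7 (|r|=2.4), x=10 (|r|=1.6), x=11 (|r|=1.4) → 4

4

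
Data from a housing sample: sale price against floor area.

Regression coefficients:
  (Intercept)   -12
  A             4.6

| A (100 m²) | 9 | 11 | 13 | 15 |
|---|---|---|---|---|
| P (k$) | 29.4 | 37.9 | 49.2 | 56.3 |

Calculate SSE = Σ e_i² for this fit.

SSE = 2.94

A=9: P̂ = -12 + 4.6·9 = 29.4; e = 29.4 − 29.4 = 0
A=11: P̂ = -12 + 4.6·11 = 38.6; e = 37.9 − 38.6 = -0.7
A=13: P̂ = -12 + 4.6·13 = 47.8; e = 49.2 − 47.8 = 1.4
A=15: P̂ = -12 + 4.6·15 = 57; e = 56.3 − 57 = -0.7
SSE = 0 + 0.49 + 1.96 + 0.49 = 2.94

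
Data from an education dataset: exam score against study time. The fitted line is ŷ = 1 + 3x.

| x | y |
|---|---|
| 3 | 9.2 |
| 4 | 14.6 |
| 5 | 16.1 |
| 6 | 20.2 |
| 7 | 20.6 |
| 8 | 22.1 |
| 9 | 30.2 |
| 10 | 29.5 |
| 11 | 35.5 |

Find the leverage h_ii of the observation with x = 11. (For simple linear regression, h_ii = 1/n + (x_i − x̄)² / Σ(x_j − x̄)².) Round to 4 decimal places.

x̄ = (3 + 4 + 5 + 6 + 7 + 8 + 9 + 10 + 11)/9 = 7
Σ(x − x̄)² = 16 + 9 + 4 + 1 + 0 + 1 + 4 + 9 + 16 = 60
h = 1/9 + (4)²/60 = 0.111111 + 0.266667 = 0.3778

h = 0.3778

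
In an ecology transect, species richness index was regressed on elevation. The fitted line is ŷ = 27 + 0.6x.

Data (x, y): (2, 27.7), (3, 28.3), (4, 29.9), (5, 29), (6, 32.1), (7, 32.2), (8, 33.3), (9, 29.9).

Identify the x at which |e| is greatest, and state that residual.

x=2: ŷ = 27 + 0.6·2 = 28.2; e = 27.7 − 28.2 = -0.5
x=3: ŷ = 27 + 0.6·3 = 28.8; e = 28.3 − 28.8 = -0.5
x=4: ŷ = 27 + 0.6·4 = 29.4; e = 29.9 − 29.4 = 0.5
x=5: ŷ = 27 + 0.6·5 = 30; e = 29 − 30 = -1
x=6: ŷ = 27 + 0.6·6 = 30.6; e = 32.1 − 30.6 = 1.5
x=7: ŷ = 27 + 0.6·7 = 31.2; e = 32.2 − 31.2 = 1
x=8: ŷ = 27 + 0.6·8 = 31.8; e = 33.3 − 31.8 = 1.5
x=9: ŷ = 27 + 0.6·9 = 32.4; e = 29.9 − 32.4 = -2.5
Largest |e| is 2.5 at x = 9, residual -2.5.

x = 9, e = -2.5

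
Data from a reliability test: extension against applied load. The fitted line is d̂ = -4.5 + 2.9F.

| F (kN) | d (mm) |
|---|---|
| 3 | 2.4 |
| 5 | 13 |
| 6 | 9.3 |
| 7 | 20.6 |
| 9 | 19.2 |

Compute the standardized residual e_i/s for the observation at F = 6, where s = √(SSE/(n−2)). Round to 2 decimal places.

F=3: d̂ = -4.5 + 2.9·3 = 4.2; e = 2.4 − 4.2 = -1.8
F=5: d̂ = -4.5 + 2.9·5 = 10; e = 13 − 10 = 3
F=6: d̂ = -4.5 + 2.9·6 = 12.9; e = 9.3 − 12.9 = -3.6
F=7: d̂ = -4.5 + 2.9·7 = 15.8; e = 20.6 − 15.8 = 4.8
F=9: d̂ = -4.5 + 2.9·9 = 21.6; e = 19.2 − 21.6 = -2.4
SSE = 3.24 + 9 + 12.96 + 23.04 + 5.76 = 54
s = √(54/3) = 4.24264
e/s = -3.6 / 4.24264 = -0.85

-0.85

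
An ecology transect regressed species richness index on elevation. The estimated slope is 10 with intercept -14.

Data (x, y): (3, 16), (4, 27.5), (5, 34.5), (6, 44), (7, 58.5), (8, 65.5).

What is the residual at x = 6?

ŷ = -14 + 10·6 = 46
e = 44 − 46 = -2

e = -2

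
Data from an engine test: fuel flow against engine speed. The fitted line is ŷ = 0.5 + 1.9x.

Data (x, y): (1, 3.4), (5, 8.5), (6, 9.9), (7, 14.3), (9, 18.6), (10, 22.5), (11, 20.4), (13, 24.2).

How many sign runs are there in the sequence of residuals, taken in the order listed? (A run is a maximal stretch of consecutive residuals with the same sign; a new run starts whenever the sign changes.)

4 runs

x=1: ŷ = 0.5 + 1.9·1 = 2.4; r = 3.4 − 2.4 = 1
x=5: ŷ = 0.5 + 1.9·5 = 10; r = 8.5 − 10 = -1.5
x=6: ŷ = 0.5 + 1.9·6 = 11.9; r = 9.9 − 11.9 = -2
x=7: ŷ = 0.5 + 1.9·7 = 13.8; r = 14.3 − 13.8 = 0.5
x=9: ŷ = 0.5 + 1.9·9 = 17.6; r = 18.6 − 17.6 = 1
x=10: ŷ = 0.5 + 1.9·10 = 19.5; r = 22.5 − 19.5 = 3
x=11: ŷ = 0.5 + 1.9·11 = 21.4; r = 20.4 − 21.4 = -1
x=13: ŷ = 0.5 + 1.9·13 = 25.2; r = 24.2 − 25.2 = -1
Signs: + − − + + + − −
Runs: +×1, −×2, +×3, −×2 → 4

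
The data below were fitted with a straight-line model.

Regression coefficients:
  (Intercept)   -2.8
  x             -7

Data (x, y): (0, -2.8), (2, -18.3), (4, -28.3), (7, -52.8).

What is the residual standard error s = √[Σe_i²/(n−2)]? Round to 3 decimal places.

s = 2.179

x=0: ŷ = -2.8 − 7·0 = -2.8; e = -2.8 − (-2.8) = 0
x=2: ŷ = -2.8 − 7·2 = -16.8; e = -18.3 − (-16.8) = -1.5
x=4: ŷ = -2.8 − 7·4 = -30.8; e = -28.3 − (-30.8) = 2.5
x=7: ŷ = -2.8 − 7·7 = -51.8; e = -52.8 − (-51.8) = -1
SSE = 0 + 2.25 + 6.25 + 1 = 9.5
s = √(9.5/2) = √4.75 ≈ 2.179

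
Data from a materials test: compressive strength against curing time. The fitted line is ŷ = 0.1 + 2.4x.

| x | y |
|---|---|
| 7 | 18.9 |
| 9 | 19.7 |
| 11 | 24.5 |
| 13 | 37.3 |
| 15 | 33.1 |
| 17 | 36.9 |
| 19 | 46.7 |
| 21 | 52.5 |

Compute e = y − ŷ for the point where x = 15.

ŷ = 0.1 + 2.4·15 = 36.1
e = 33.1 − 36.1 = -3

e = -3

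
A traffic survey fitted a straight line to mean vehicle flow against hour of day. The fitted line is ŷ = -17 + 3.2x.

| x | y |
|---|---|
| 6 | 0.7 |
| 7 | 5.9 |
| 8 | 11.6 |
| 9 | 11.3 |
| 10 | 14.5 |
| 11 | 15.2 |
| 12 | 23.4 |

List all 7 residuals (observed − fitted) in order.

-1.5, 0.5, 3, -0.5, -0.5, -3, 2

x=6: ŷ = -17 + 3.2·6 = 2.2; r = 0.7 − 2.2 = -1.5
x=7: ŷ = -17 + 3.2·7 = 5.4; r = 5.9 − 5.4 = 0.5
x=8: ŷ = -17 + 3.2·8 = 8.6; r = 11.6 − 8.6 = 3
x=9: ŷ = -17 + 3.2·9 = 11.8; r = 11.3 − 11.8 = -0.5
x=10: ŷ = -17 + 3.2·10 = 15; r = 14.5 − 15 = -0.5
x=11: ŷ = -17 + 3.2·11 = 18.2; r = 15.2 − 18.2 = -3
x=12: ŷ = -17 + 3.2·12 = 21.4; r = 23.4 − 21.4 = 2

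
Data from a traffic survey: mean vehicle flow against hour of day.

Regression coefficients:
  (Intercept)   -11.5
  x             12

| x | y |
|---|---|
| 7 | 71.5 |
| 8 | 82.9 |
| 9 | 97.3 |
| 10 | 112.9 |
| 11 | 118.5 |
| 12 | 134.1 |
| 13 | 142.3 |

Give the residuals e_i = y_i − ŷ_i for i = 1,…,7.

-1, -1.6, 0.8, 4.4, -2, 1.6, -2.2

x=7: ŷ = -11.5 + 12·7 = 72.5; e = 71.5 − 72.5 = -1
x=8: ŷ = -11.5 + 12·8 = 84.5; e = 82.9 − 84.5 = -1.6
x=9: ŷ = -11.5 + 12·9 = 96.5; e = 97.3 − 96.5 = 0.8
x=10: ŷ = -11.5 + 12·10 = 108.5; e = 112.9 − 108.5 = 4.4
x=11: ŷ = -11.5 + 12·11 = 120.5; e = 118.5 − 120.5 = -2
x=12: ŷ = -11.5 + 12·12 = 132.5; e = 134.1 − 132.5 = 1.6
x=13: ŷ = -11.5 + 12·13 = 144.5; e = 142.3 − 144.5 = -2.2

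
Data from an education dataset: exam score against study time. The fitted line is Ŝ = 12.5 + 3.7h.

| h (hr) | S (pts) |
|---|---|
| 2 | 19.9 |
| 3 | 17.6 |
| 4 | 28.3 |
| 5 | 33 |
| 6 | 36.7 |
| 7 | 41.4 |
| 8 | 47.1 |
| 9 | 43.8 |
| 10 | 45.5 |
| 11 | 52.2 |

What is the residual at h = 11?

Ŝ = 12.5 + 3.7·11 = 53.2
r = 52.2 − 53.2 = -1

r = -1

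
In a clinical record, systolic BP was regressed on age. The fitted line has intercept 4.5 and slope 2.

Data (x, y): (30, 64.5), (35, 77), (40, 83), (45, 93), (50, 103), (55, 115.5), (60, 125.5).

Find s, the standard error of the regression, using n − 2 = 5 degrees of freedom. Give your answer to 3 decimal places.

x=30: ŷ = 4.5 + 2·30 = 64.5; r = 64.5 − 64.5 = 0
x=35: ŷ = 4.5 + 2·35 = 74.5; r = 77 − 74.5 = 2.5
x=40: ŷ = 4.5 + 2·40 = 84.5; r = 83 − 84.5 = -1.5
x=45: ŷ = 4.5 + 2·45 = 94.5; r = 93 − 94.5 = -1.5
x=50: ŷ = 4.5 + 2·50 = 104.5; r = 103 − 104.5 = -1.5
x=55: ŷ = 4.5 + 2·55 = 114.5; r = 115.5 − 114.5 = 1
x=60: ŷ = 4.5 + 2·60 = 124.5; r = 125.5 − 124.5 = 1
SSE = 0 + 6.25 + 2.25 + 2.25 + 2.25 + 1 + 1 = 15
s = √(15/5) = √3 ≈ 1.732

s = 1.732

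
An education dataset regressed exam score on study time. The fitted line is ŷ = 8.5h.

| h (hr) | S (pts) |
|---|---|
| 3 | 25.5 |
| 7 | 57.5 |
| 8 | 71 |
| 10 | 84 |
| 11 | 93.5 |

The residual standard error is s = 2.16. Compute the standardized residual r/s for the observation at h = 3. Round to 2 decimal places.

ŷ = 8.5·3 = 25.5
r = 25.5 − 25.5 = 0
r/s = 0 / 2.16 = 0.00

0.00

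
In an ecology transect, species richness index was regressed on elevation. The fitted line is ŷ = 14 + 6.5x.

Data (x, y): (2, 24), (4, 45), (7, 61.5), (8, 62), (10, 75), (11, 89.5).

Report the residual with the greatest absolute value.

r = 5

x=2: ŷ = 14 + 6.5·2 = 27; r = 24 − 27 = -3
x=4: ŷ = 14 + 6.5·4 = 40; r = 45 − 40 = 5
x=7: ŷ = 14 + 6.5·7 = 59.5; r = 61.5 − 59.5 = 2
x=8: ŷ = 14 + 6.5·8 = 66; r = 62 − 66 = -4
x=10: ŷ = 14 + 6.5·10 = 79; r = 75 − 79 = -4
x=11: ŷ = 14 + 6.5·11 = 85.5; r = 89.5 − 85.5 = 4
Largest |r| is 5 at x = 4, residual 5.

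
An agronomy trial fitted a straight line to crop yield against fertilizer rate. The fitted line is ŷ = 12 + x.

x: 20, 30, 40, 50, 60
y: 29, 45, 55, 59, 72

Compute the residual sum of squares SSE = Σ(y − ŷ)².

SSE = 36

x=20: ŷ = 12 + 20 = 32; e = 29 − 32 = -3
x=30: ŷ = 12 + 30 = 42; e = 45 − 42 = 3
x=40: ŷ = 12 + 40 = 52; e = 55 − 52 = 3
x=50: ŷ = 12 + 50 = 62; e = 59 − 62 = -3
x=60: ŷ = 12 + 60 = 72; e = 72 − 72 = 0
SSE = 9 + 9 + 9 + 9 + 0 = 36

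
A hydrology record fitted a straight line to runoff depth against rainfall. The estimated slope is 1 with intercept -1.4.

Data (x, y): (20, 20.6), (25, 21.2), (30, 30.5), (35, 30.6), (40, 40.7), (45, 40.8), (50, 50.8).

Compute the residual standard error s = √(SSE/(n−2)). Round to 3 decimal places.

s = 2.809

x=20: ŷ = -1.4 + 20 = 18.6; r = 20.6 − 18.6 = 2
x=25: ŷ = -1.4 + 25 = 23.6; r = 21.2 − 23.6 = -2.4
x=30: ŷ = -1.4 + 30 = 28.6; r = 30.5 − 28.6 = 1.9
x=35: ŷ = -1.4 + 35 = 33.6; r = 30.6 − 33.6 = -3
x=40: ŷ = -1.4 + 40 = 38.6; r = 40.7 − 38.6 = 2.1
x=45: ŷ = -1.4 + 45 = 43.6; r = 40.8 − 43.6 = -2.8
x=50: ŷ = -1.4 + 50 = 48.6; r = 50.8 − 48.6 = 2.2
SSE = 4 + 5.76 + 3.61 + 9 + 4.41 + 7.84 + 4.84 = 39.46
s = √(39.46/5) = √7.892 ≈ 2.809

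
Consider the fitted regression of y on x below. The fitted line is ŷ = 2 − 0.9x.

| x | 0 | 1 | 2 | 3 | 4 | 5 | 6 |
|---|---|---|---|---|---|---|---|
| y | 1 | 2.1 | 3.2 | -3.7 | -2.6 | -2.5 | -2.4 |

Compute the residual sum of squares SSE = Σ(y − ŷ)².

SSE = 22

x=0: ŷ = 2 − 0.9·0 = 2; r = 1 − 2 = -1
x=1: ŷ = 2 − 0.9·1 = 1.1; r = 2.1 − 1.1 = 1
x=2: ŷ = 2 − 0.9·2 = 0.2; r = 3.2 − 0.2 = 3
x=3: ŷ = 2 − 0.9·3 = -0.7; r = -3.7 − (-0.7) = -3
x=4: ŷ = 2 − 0.9·4 = -1.6; r = -2.6 − (-1.6) = -1
x=5: ŷ = 2 − 0.9·5 = -2.5; r = -2.5 − (-2.5) = 0
x=6: ŷ = 2 − 0.9·6 = -3.4; r = -2.4 − (-3.4) = 1
SSE = 1 + 1 + 9 + 9 + 1 + 0 + 1 = 22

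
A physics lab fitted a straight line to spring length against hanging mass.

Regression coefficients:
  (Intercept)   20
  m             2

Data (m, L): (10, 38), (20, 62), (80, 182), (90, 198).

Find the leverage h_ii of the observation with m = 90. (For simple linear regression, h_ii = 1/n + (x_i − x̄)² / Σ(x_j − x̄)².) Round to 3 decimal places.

h = 0.570

m̄ = (10 + 20 + 80 + 90)/4 = 50
Σ(m − m̄)² = 1600 + 900 + 900 + 1600 = 5000
h = 1/4 + (40)²/5000 = 0.25 + 0.32 = 0.570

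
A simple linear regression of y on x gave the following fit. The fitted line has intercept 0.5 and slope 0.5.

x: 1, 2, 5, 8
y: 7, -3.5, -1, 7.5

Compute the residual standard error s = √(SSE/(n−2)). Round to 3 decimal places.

x=1: ŷ = 0.5 + 0.5·1 = 1; e = 7 − 1 = 6
x=2: ŷ = 0.5 + 0.5·2 = 1.5; e = -3.5 − 1.5 = -5
x=5: ŷ = 0.5 + 0.5·5 = 3; e = -1 − 3 = -4
x=8: ŷ = 0.5 + 0.5·8 = 4.5; e = 7.5 − 4.5 = 3
SSE = 36 + 25 + 16 + 9 = 86
s = √(86/2) = √43 ≈ 6.557

s = 6.557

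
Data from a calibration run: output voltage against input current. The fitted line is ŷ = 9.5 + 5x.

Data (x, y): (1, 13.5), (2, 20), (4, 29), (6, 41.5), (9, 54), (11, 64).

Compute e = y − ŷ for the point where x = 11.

e = -0.5

ŷ = 9.5 + 5·11 = 64.5
e = 64 − 64.5 = -0.5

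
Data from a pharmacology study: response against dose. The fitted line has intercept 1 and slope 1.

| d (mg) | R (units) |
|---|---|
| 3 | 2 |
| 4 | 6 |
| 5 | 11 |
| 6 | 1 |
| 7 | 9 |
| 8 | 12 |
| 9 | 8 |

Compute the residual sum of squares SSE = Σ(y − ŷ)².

SSE = 80

d=3: ŷ = 1 + 3 = 4; e = 2 − 4 = -2
d=4: ŷ = 1 + 4 = 5; e = 6 − 5 = 1
d=5: ŷ = 1 + 5 = 6; e = 11 − 6 = 5
d=6: ŷ = 1 + 6 = 7; e = 1 − 7 = -6
d=7: ŷ = 1 + 7 = 8; e = 9 − 8 = 1
d=8: ŷ = 1 + 8 = 9; e = 12 − 9 = 3
d=9: ŷ = 1 + 9 = 10; e = 8 − 10 = -2
SSE = 4 + 1 + 25 + 36 + 1 + 9 + 4 = 80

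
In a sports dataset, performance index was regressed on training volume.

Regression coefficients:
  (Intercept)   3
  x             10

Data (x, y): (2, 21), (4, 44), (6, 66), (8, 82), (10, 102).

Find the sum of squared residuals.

SSE = 16

x=2: ŷ = 3 + 10·2 = 23; e = 21 − 23 = -2
x=4: ŷ = 3 + 10·4 = 43; e = 44 − 43 = 1
x=6: ŷ = 3 + 10·6 = 63; e = 66 − 63 = 3
x=8: ŷ = 3 + 10·8 = 83; e = 82 − 83 = -1
x=10: ŷ = 3 + 10·10 = 103; e = 102 − 103 = -1
SSE = 4 + 1 + 9 + 1 + 1 = 16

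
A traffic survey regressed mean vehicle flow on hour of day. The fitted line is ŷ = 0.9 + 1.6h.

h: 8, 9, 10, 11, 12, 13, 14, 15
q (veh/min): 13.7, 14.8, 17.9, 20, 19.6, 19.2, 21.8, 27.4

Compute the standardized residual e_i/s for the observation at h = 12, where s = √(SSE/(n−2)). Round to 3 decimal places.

-0.285

h=8: ŷ = 0.9 + 1.6·8 = 13.7; e = 13.7 − 13.7 = 0
h=9: ŷ = 0.9 + 1.6·9 = 15.3; e = 14.8 − 15.3 = -0.5
h=10: ŷ = 0.9 + 1.6·10 = 16.9; e = 17.9 − 16.9 = 1
h=11: ŷ = 0.9 + 1.6·11 = 18.5; e = 20 − 18.5 = 1.5
h=12: ŷ = 0.9 + 1.6·12 = 20.1; e = 19.6 − 20.1 = -0.5
h=13: ŷ = 0.9 + 1.6·13 = 21.7; e = 19.2 − 21.7 = -2.5
h=14: ŷ = 0.9 + 1.6·14 = 23.3; e = 21.8 − 23.3 = -1.5
h=15: ŷ = 0.9 + 1.6·15 = 24.9; e = 27.4 − 24.9 = 2.5
SSE = 0 + 0.25 + 1 + 2.25 + 0.25 + 6.25 + 2.25 + 6.25 = 18.5
s = √(18.5/6) = 1.75594
e/s = -0.5 / 1.75594 = -0.285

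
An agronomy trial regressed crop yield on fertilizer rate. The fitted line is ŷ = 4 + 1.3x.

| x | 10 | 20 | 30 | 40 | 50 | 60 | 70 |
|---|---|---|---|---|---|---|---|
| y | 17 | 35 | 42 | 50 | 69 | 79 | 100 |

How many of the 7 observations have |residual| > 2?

x=10: ŷ = 4 + 1.3·10 = 17; r = 17 − 17 = 0
x=20: ŷ = 4 + 1.3·20 = 30; r = 35 − 30 = 5
x=30: ŷ = 4 + 1.3·30 = 43; r = 42 − 43 = -1
x=40: ŷ = 4 + 1.3·40 = 56; r = 50 − 56 = -6
x=50: ŷ = 4 + 1.3·50 = 69; r = 69 − 69 = 0
x=60: ŷ = 4 + 1.3·60 = 82; r = 79 − 82 = -3
x=70: ŷ = 4 + 1.3·70 = 95; r = 100 − 95 = 5
|r| > 2: x=20 (|r|=5), x=40 (|r|=6), x=60 (|r|=3), x=70 (|r|=5) → 4

4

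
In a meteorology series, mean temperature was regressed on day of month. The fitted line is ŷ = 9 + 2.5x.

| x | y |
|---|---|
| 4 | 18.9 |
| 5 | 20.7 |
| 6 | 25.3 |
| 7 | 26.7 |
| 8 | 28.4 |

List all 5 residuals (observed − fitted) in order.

x=4: ŷ = 9 + 2.5·4 = 19; e = 18.9 − 19 = -0.1
x=5: ŷ = 9 + 2.5·5 = 21.5; e = 20.7 − 21.5 = -0.8
x=6: ŷ = 9 + 2.5·6 = 24; e = 25.3 − 24 = 1.3
x=7: ŷ = 9 + 2.5·7 = 26.5; e = 26.7 − 26.5 = 0.2
x=8: ŷ = 9 + 2.5·8 = 29; e = 28.4 − 29 = -0.6

-0.1, -0.8, 1.3, 0.2, -0.6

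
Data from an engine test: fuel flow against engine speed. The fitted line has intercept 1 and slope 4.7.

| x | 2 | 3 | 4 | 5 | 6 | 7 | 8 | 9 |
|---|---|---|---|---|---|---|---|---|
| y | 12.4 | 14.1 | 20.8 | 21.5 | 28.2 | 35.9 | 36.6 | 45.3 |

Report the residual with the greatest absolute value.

r = -3

x=2: ŷ = 1 + 4.7·2 = 10.4; r = 12.4 − 10.4 = 2
x=3: ŷ = 1 + 4.7·3 = 15.1; r = 14.1 − 15.1 = -1
x=4: ŷ = 1 + 4.7·4 = 19.8; r = 20.8 − 19.8 = 1
x=5: ŷ = 1 + 4.7·5 = 24.5; r = 21.5 − 24.5 = -3
x=6: ŷ = 1 + 4.7·6 = 29.2; r = 28.2 − 29.2 = -1
x=7: ŷ = 1 + 4.7·7 = 33.9; r = 35.9 − 33.9 = 2
x=8: ŷ = 1 + 4.7·8 = 38.6; r = 36.6 − 38.6 = -2
x=9: ŷ = 1 + 4.7·9 = 43.3; r = 45.3 − 43.3 = 2
Largest |r| is 3 at x = 5, residual -3.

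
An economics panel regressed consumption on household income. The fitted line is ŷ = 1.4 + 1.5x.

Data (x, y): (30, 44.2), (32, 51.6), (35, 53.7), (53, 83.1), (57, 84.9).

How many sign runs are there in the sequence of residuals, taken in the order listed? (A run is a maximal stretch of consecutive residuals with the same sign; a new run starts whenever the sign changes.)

x=30: ŷ = 1.4 + 1.5·30 = 46.4; r = 44.2 − 46.4 = -2.2
x=32: ŷ = 1.4 + 1.5·32 = 49.4; r = 51.6 − 49.4 = 2.2
x=35: ŷ = 1.4 + 1.5·35 = 53.9; r = 53.7 − 53.9 = -0.2
x=53: ŷ = 1.4 + 1.5·53 = 80.9; r = 83.1 − 80.9 = 2.2
x=57: ŷ = 1.4 + 1.5·57 = 86.9; r = 84.9 − 86.9 = -2
Signs: − + − + −
Runs: −×1, +×1, −×1, +×1, −×1 → 5

5 runs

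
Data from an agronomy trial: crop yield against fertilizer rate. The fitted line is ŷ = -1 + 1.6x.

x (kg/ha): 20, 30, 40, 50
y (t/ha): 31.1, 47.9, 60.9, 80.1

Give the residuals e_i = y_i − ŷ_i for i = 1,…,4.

0.1, 0.9, -2.1, 1.1

x=20: ŷ = -1 + 1.6·20 = 31; e = 31.1 − 31 = 0.1
x=30: ŷ = -1 + 1.6·30 = 47; e = 47.9 − 47 = 0.9
x=40: ŷ = -1 + 1.6·40 = 63; e = 60.9 − 63 = -2.1
x=50: ŷ = -1 + 1.6·50 = 79; e = 80.1 − 79 = 1.1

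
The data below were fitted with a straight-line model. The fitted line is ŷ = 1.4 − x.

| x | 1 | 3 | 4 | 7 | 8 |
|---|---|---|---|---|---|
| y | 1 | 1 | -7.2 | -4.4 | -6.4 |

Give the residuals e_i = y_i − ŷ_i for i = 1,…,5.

x=1: ŷ = 1.4 − 1 = 0.4; e = 1 − 0.4 = 0.6
x=3: ŷ = 1.4 − 3 = -1.6; e = 1 − (-1.6) = 2.6
x=4: ŷ = 1.4 − 4 = -2.6; e = -7.2 − (-2.6) = -4.6
x=7: ŷ = 1.4 − 7 = -5.6; e = -4.4 − (-5.6) = 1.2
x=8: ŷ = 1.4 − 8 = -6.6; e = -6.4 − (-6.6) = 0.2

0.6, 2.6, -4.6, 1.2, 0.2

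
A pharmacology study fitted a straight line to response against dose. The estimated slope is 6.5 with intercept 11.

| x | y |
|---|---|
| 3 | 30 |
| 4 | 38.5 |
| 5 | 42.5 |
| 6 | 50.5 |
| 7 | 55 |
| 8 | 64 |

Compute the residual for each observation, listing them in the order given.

-0.5, 1.5, -1, 0.5, -1.5, 1

x=3: ŷ = 11 + 6.5·3 = 30.5; r = 30 − 30.5 = -0.5
x=4: ŷ = 11 + 6.5·4 = 37; r = 38.5 − 37 = 1.5
x=5: ŷ = 11 + 6.5·5 = 43.5; r = 42.5 − 43.5 = -1
x=6: ŷ = 11 + 6.5·6 = 50; r = 50.5 − 50 = 0.5
x=7: ŷ = 11 + 6.5·7 = 56.5; r = 55 − 56.5 = -1.5
x=8: ŷ = 11 + 6.5·8 = 63; r = 64 − 63 = 1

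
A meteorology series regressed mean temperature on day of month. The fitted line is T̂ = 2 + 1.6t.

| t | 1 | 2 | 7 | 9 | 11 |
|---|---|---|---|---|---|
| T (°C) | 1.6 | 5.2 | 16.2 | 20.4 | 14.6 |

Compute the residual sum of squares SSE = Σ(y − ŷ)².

SSE = 54

t=1: T̂ = 2 + 1.6·1 = 3.6; r = 1.6 − 3.6 = -2
t=2: T̂ = 2 + 1.6·2 = 5.2; r = 5.2 − 5.2 = 0
t=7: T̂ = 2 + 1.6·7 = 13.2; r = 16.2 − 13.2 = 3
t=9: T̂ = 2 + 1.6·9 = 16.4; r = 20.4 − 16.4 = 4
t=11: T̂ = 2 + 1.6·11 = 19.6; r = 14.6 − 19.6 = -5
SSE = 4 + 0 + 9 + 16 + 25 = 54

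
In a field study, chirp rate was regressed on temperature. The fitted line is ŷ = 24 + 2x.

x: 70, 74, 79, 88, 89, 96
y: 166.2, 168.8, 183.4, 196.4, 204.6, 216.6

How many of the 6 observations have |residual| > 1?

x=70: ŷ = 24 + 2·70 = 164; r = 166.2 − 164 = 2.2
x=74: ŷ = 24 + 2·74 = 172; r = 168.8 − 172 = -3.2
x=79: ŷ = 24 + 2·79 = 182; r = 183.4 − 182 = 1.4
x=88: ŷ = 24 + 2·88 = 200; r = 196.4 − 200 = -3.6
x=89: ŷ = 24 + 2·89 = 202; r = 204.6 − 202 = 2.6
x=96: ŷ = 24 + 2·96 = 216; r = 216.6 − 216 = 0.6
|r| > 1: x=70 (|r|=2.2), x=74 (|r|=3.2), x=79 (|r|=1.4), x=88 (|r|=3.6), x=89 (|r|=2.6) → 5

5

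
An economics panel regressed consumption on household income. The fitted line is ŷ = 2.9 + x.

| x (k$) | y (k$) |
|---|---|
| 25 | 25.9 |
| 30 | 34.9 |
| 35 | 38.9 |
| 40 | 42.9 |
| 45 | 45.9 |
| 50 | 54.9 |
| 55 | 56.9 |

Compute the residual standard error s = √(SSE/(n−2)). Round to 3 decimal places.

x=25: ŷ = 2.9 + 25 = 27.9; e = 25.9 − 27.9 = -2
x=30: ŷ = 2.9 + 30 = 32.9; e = 34.9 − 32.9 = 2
x=35: ŷ = 2.9 + 35 = 37.9; e = 38.9 − 37.9 = 1
x=40: ŷ = 2.9 + 40 = 42.9; e = 42.9 − 42.9 = 0
x=45: ŷ = 2.9 + 45 = 47.9; e = 45.9 − 47.9 = -2
x=50: ŷ = 2.9 + 50 = 52.9; e = 54.9 − 52.9 = 2
x=55: ŷ = 2.9 + 55 = 57.9; e = 56.9 − 57.9 = -1
SSE = 4 + 4 + 1 + 0 + 4 + 4 + 1 = 18
s = √(18/5) = √3.6 ≈ 1.897

s = 1.897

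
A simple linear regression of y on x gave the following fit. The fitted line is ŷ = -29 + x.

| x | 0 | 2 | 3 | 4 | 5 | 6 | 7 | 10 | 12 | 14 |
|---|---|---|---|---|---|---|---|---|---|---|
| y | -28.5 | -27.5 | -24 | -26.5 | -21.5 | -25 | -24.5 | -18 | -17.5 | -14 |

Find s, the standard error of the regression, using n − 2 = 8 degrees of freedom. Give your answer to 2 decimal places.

x=0: ŷ = -29 + 0 = -29; r = -28.5 − (-29) = 0.5
x=2: ŷ = -29 + 2 = -27; r = -27.5 − (-27) = -0.5
x=3: ŷ = -29 + 3 = -26; r = -24 − (-26) = 2
x=4: ŷ = -29 + 4 = -25; r = -26.5 − (-25) = -1.5
x=5: ŷ = -29 + 5 = -24; r = -21.5 − (-24) = 2.5
x=6: ŷ = -29 + 6 = -23; r = -25 − (-23) = -2
x=7: ŷ = -29 + 7 = -22; r = -24.5 − (-22) = -2.5
x=10: ŷ = -29 + 10 = -19; r = -18 − (-19) = 1
x=12: ŷ = -29 + 12 = -17; r = -17.5 − (-17) = -0.5
x=14: ŷ = -29 + 14 = -15; r = -14 − (-15) = 1
SSE = 0.25 + 0.25 + 4 + 2.25 + 6.25 + 4 + 6.25 + 1 + 0.25 + 1 = 25.5
s = √(25.5/8) = √3.1875 ≈ 1.79

s = 1.79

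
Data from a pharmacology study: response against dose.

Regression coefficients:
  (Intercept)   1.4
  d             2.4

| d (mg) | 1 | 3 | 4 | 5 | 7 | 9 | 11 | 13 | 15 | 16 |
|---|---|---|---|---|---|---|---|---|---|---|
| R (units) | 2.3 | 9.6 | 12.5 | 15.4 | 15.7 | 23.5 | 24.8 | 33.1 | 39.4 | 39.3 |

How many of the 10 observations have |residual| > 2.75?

d=1: ŷ = 1.4 + 2.4·1 = 3.8; e = 2.3 − 3.8 = -1.5
d=3: ŷ = 1.4 + 2.4·3 = 8.6; e = 9.6 − 8.6 = 1
d=4: ŷ = 1.4 + 2.4·4 = 11; e = 12.5 − 11 = 1.5
d=5: ŷ = 1.4 + 2.4·5 = 13.4; e = 15.4 − 13.4 = 2
d=7: ŷ = 1.4 + 2.4·7 = 18.2; e = 15.7 − 18.2 = -2.5
d=9: ŷ = 1.4 + 2.4·9 = 23; e = 23.5 − 23 = 0.5
d=11: ŷ = 1.4 + 2.4·11 = 27.8; e = 24.8 − 27.8 = -3
d=13: ŷ = 1.4 + 2.4·13 = 32.6; e = 33.1 − 32.6 = 0.5
d=15: ŷ = 1.4 + 2.4·15 = 37.4; e = 39.4 − 37.4 = 2
d=16: ŷ = 1.4 + 2.4·16 = 39.8; e = 39.3 − 39.8 = -0.5
|e| > 2.75: d=11 (|e|=3) → 1

1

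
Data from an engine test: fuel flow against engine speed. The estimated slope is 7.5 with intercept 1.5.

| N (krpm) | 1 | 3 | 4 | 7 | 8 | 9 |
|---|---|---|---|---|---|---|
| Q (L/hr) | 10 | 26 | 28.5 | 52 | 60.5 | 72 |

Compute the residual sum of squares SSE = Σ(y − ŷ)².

SSE = 28

N=1: Q̂ = 1.5 + 7.5·1 = 9; r = 10 − 9 = 1
N=3: Q̂ = 1.5 + 7.5·3 = 24; r = 26 − 24 = 2
N=4: Q̂ = 1.5 + 7.5·4 = 31.5; r = 28.5 − 31.5 = -3
N=7: Q̂ = 1.5 + 7.5·7 = 54; r = 52 − 54 = -2
N=8: Q̂ = 1.5 + 7.5·8 = 61.5; r = 60.5 − 61.5 = -1
N=9: Q̂ = 1.5 + 7.5·9 = 69; r = 72 − 69 = 3
SSE = 1 + 4 + 9 + 4 + 1 + 9 = 28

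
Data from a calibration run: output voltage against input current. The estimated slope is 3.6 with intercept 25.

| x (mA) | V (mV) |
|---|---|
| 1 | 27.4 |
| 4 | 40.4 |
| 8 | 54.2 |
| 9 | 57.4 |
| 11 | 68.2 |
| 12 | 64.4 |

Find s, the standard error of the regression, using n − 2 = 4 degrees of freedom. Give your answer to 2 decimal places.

s = 2.74

x=1: ŷ = 25 + 3.6·1 = 28.6; e = 27.4 − 28.6 = -1.2
x=4: ŷ = 25 + 3.6·4 = 39.4; e = 40.4 − 39.4 = 1
x=8: ŷ = 25 + 3.6·8 = 53.8; e = 54.2 − 53.8 = 0.4
x=9: ŷ = 25 + 3.6·9 = 57.4; e = 57.4 − 57.4 = 0
x=11: ŷ = 25 + 3.6·11 = 64.6; e = 68.2 − 64.6 = 3.6
x=12: ŷ = 25 + 3.6·12 = 68.2; e = 64.4 − 68.2 = -3.8
SSE = 1.44 + 1 + 0.16 + 0 + 12.96 + 14.44 = 30
s = √(30/4) = √7.5 ≈ 2.74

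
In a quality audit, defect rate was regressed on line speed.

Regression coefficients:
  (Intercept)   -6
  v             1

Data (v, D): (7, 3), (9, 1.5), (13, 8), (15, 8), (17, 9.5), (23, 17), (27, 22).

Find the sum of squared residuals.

v=7: D̂ = -6 + 7 = 1; e = 3 − 1 = 2
v=9: D̂ = -6 + 9 = 3; e = 1.5 − 3 = -1.5
v=13: D̂ = -6 + 13 = 7; e = 8 − 7 = 1
v=15: D̂ = -6 + 15 = 9; e = 8 − 9 = -1
v=17: D̂ = -6 + 17 = 11; e = 9.5 − 11 = -1.5
v=23: D̂ = -6 + 23 = 17; e = 17 − 17 = 0
v=27: D̂ = -6 + 27 = 21; e = 22 − 21 = 1
SSE = 4 + 2.25 + 1 + 1 + 2.25 + 0 + 1 = 11.5

SSE = 11.5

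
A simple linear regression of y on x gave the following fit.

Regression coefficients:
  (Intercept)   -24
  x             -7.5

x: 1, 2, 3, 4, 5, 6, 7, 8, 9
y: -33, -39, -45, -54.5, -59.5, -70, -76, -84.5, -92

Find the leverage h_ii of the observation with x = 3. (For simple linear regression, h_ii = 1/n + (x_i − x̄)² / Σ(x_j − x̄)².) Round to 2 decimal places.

x̄ = (1 + 2 + 3 + 4 + 5 + 6 + 7 + 8 + 9)/9 = 5
Σ(x − x̄)² = 16 + 9 + 4 + 1 + 0 + 1 + 4 + 9 + 16 = 60
h = 1/9 + (-2)²/60 = 0.111111 + 0.0666667 = 0.18

h = 0.18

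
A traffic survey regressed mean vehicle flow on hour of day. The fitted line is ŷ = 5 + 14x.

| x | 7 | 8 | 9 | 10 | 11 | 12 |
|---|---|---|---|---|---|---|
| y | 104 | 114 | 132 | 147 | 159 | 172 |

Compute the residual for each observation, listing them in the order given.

1, -3, 1, 2, 0, -1

x=7: ŷ = 5 + 14·7 = 103; r = 104 − 103 = 1
x=8: ŷ = 5 + 14·8 = 117; r = 114 − 117 = -3
x=9: ŷ = 5 + 14·9 = 131; r = 132 − 131 = 1
x=10: ŷ = 5 + 14·10 = 145; r = 147 − 145 = 2
x=11: ŷ = 5 + 14·11 = 159; r = 159 − 159 = 0
x=12: ŷ = 5 + 14·12 = 173; r = 172 − 173 = -1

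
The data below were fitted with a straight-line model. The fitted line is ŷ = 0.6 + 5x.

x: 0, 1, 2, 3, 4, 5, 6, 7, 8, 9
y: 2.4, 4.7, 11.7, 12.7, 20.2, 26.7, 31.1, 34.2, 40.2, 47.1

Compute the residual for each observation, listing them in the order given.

1.8, -0.9, 1.1, -2.9, -0.4, 1.1, 0.5, -1.4, -0.4, 1.5

x=0: ŷ = 0.6 + 5·0 = 0.6; e = 2.4 − 0.6 = 1.8
x=1: ŷ = 0.6 + 5·1 = 5.6; e = 4.7 − 5.6 = -0.9
x=2: ŷ = 0.6 + 5·2 = 10.6; e = 11.7 − 10.6 = 1.1
x=3: ŷ = 0.6 + 5·3 = 15.6; e = 12.7 − 15.6 = -2.9
x=4: ŷ = 0.6 + 5·4 = 20.6; e = 20.2 − 20.6 = -0.4
x=5: ŷ = 0.6 + 5·5 = 25.6; e = 26.7 − 25.6 = 1.1
x=6: ŷ = 0.6 + 5·6 = 30.6; e = 31.1 − 30.6 = 0.5
x=7: ŷ = 0.6 + 5·7 = 35.6; e = 34.2 − 35.6 = -1.4
x=8: ŷ = 0.6 + 5·8 = 40.6; e = 40.2 − 40.6 = -0.4
x=9: ŷ = 0.6 + 5·9 = 45.6; e = 47.1 − 45.6 = 1.5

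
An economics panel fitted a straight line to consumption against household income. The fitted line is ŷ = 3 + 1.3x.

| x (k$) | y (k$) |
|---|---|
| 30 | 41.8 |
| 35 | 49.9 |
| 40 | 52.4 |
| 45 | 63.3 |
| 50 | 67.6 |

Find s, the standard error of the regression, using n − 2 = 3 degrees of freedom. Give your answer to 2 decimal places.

s = 2.01

x=30: ŷ = 3 + 1.3·30 = 42; r = 41.8 − 42 = -0.2
x=35: ŷ = 3 + 1.3·35 = 48.5; r = 49.9 − 48.5 = 1.4
x=40: ŷ = 3 + 1.3·40 = 55; r = 52.4 − 55 = -2.6
x=45: ŷ = 3 + 1.3·45 = 61.5; r = 63.3 − 61.5 = 1.8
x=50: ŷ = 3 + 1.3·50 = 68; r = 67.6 − 68 = -0.4
SSE = 0.04 + 1.96 + 6.76 + 3.24 + 0.16 = 12.16
s = √(12.16/3) = √4.05333 ≈ 2.01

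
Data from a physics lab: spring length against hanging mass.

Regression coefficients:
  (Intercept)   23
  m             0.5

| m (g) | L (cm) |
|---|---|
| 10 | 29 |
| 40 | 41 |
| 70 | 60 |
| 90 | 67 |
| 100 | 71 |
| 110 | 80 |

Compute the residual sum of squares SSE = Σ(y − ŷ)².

SSE = 18

m=10: L̂ = 23 + 0.5·10 = 28; r = 29 − 28 = 1
m=40: L̂ = 23 + 0.5·40 = 43; r = 41 − 43 = -2
m=70: L̂ = 23 + 0.5·70 = 58; r = 60 − 58 = 2
m=90: L̂ = 23 + 0.5·90 = 68; r = 67 − 68 = -1
m=100: L̂ = 23 + 0.5·100 = 73; r = 71 − 73 = -2
m=110: L̂ = 23 + 0.5·110 = 78; r = 80 − 78 = 2
SSE = 1 + 4 + 4 + 1 + 4 + 4 = 18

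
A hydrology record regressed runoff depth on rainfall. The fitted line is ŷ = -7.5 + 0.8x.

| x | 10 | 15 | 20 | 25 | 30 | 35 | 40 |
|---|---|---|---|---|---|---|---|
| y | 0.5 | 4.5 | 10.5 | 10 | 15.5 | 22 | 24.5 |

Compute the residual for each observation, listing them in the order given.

x=10: ŷ = -7.5 + 0.8·10 = 0.5; r = 0.5 − 0.5 = 0
x=15: ŷ = -7.5 + 0.8·15 = 4.5; r = 4.5 − 4.5 = 0
x=20: ŷ = -7.5 + 0.8·20 = 8.5; r = 10.5 − 8.5 = 2
x=25: ŷ = -7.5 + 0.8·25 = 12.5; r = 10 − 12.5 = -2.5
x=30: ŷ = -7.5 + 0.8·30 = 16.5; r = 15.5 − 16.5 = -1
x=35: ŷ = -7.5 + 0.8·35 = 20.5; r = 22 − 20.5 = 1.5
x=40: ŷ = -7.5 + 0.8·40 = 24.5; r = 24.5 − 24.5 = 0

0, 0, 2, -2.5, -1, 1.5, 0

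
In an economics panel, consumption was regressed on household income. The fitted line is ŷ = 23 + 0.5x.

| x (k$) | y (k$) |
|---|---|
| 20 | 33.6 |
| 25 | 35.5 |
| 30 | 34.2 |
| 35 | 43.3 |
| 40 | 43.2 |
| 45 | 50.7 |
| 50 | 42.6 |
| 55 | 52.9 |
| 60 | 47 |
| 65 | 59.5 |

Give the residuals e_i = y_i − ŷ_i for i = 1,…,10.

0.6, 0, -3.8, 2.8, 0.2, 5.2, -5.4, 2.4, -6, 4

x=20: ŷ = 23 + 0.5·20 = 33; e = 33.6 − 33 = 0.6
x=25: ŷ = 23 + 0.5·25 = 35.5; e = 35.5 − 35.5 = 0
x=30: ŷ = 23 + 0.5·30 = 38; e = 34.2 − 38 = -3.8
x=35: ŷ = 23 + 0.5·35 = 40.5; e = 43.3 − 40.5 = 2.8
x=40: ŷ = 23 + 0.5·40 = 43; e = 43.2 − 43 = 0.2
x=45: ŷ = 23 + 0.5·45 = 45.5; e = 50.7 − 45.5 = 5.2
x=50: ŷ = 23 + 0.5·50 = 48; e = 42.6 − 48 = -5.4
x=55: ŷ = 23 + 0.5·55 = 50.5; e = 52.9 − 50.5 = 2.4
x=60: ŷ = 23 + 0.5·60 = 53; e = 47 − 53 = -6
x=65: ŷ = 23 + 0.5·65 = 55.5; e = 59.5 − 55.5 = 4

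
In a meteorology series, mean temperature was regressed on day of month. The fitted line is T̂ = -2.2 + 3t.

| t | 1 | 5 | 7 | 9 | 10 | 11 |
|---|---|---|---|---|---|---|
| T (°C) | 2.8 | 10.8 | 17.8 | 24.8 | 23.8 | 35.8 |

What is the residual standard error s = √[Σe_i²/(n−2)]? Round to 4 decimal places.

s = 3.5355

t=1: T̂ = -2.2 + 3·1 = 0.8; e = 2.8 − 0.8 = 2
t=5: T̂ = -2.2 + 3·5 = 12.8; e = 10.8 − 12.8 = -2
t=7: T̂ = -2.2 + 3·7 = 18.8; e = 17.8 − 18.8 = -1
t=9: T̂ = -2.2 + 3·9 = 24.8; e = 24.8 − 24.8 = 0
t=10: T̂ = -2.2 + 3·10 = 27.8; e = 23.8 − 27.8 = -4
t=11: T̂ = -2.2 + 3·11 = 30.8; e = 35.8 − 30.8 = 5
SSE = 4 + 4 + 1 + 0 + 16 + 25 = 50
s = √(50/4) = √12.5 ≈ 3.5355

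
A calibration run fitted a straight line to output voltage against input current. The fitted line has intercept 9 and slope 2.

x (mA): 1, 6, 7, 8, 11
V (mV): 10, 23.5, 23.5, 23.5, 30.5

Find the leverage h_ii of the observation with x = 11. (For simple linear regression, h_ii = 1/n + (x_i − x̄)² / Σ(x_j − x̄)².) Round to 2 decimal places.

h = 0.56

x̄ = (1 + 6 + 7 + 8 + 11)/5 = 6.6
Σ(x − x̄)² = 31.36 + 0.36 + 0.16 + 1.96 + 19.36 = 53.2
h = 1/5 + (4.4)²/53.2 = 0.2 + 0.36391 = 0.56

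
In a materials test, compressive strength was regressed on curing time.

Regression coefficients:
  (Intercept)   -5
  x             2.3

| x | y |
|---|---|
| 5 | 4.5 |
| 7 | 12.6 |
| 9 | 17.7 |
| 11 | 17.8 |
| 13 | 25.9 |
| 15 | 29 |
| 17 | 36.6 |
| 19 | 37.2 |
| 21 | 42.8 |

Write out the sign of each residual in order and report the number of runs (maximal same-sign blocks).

x=5: ŷ = -5 + 2.3·5 = 6.5; r = 4.5 − 6.5 = -2
x=7: ŷ = -5 + 2.3·7 = 11.1; r = 12.6 − 11.1 = 1.5
x=9: ŷ = -5 + 2.3·9 = 15.7; r = 17.7 − 15.7 = 2
x=11: ŷ = -5 + 2.3·11 = 20.3; r = 17.8 − 20.3 = -2.5
x=13: ŷ = -5 + 2.3·13 = 24.9; r = 25.9 − 24.9 = 1
x=15: ŷ = -5 + 2.3·15 = 29.5; r = 29 − 29.5 = -0.5
x=17: ŷ = -5 + 2.3·17 = 34.1; r = 36.6 − 34.1 = 2.5
x=19: ŷ = -5 + 2.3·19 = 38.7; r = 37.2 − 38.7 = -1.5
x=21: ŷ = -5 + 2.3·21 = 43.3; r = 42.8 − 43.3 = -0.5
Signs: − + + − + − + − −
Runs: −×1, +×2, −×1, +×1, −×1, +×1, −×2 → 7

7 runs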